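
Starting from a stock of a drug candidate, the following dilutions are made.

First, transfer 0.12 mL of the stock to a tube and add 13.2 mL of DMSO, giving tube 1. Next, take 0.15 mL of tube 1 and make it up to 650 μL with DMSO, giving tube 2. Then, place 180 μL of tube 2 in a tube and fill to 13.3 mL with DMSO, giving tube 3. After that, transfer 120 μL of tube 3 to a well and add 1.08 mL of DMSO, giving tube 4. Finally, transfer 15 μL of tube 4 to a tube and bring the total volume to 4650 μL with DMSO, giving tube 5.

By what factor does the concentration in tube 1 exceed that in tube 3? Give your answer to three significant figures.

Step 1: 0.12 mL + 13.2 mL = 13.32 mL total → factor 13.32/0.12 = 111
Step 2: 0.15 mL brought to 650 μL → factor 0.65/0.15 = 4.3333
Step 3: 180 μL brought to 13.3 mL → factor 13300/180 = 73.889
Dilution factor to tube 1 = 111; to tube 3 = 35541
[tube 1]/[tube 3] = (factor to tube 3)/(factor to tube 1) = 35541/111 = 320

320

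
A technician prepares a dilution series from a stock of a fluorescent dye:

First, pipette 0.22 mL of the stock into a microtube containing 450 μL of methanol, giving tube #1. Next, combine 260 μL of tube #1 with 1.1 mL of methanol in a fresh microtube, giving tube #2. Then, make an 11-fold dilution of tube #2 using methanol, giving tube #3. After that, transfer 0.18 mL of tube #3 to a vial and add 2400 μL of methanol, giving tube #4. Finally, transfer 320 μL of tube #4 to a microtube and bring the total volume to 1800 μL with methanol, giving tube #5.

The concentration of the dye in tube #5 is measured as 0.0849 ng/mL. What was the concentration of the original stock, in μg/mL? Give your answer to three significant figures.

Step 1: 0.22 mL + 450 μL = 0.67 mL total → factor 0.67/0.22 = 3.0455
Step 2: 260 μL + 1.1 mL = 1360 μL total → factor 1360/260 = 5.2308
Step 3: 11-fold → factor 11
Step 4: 0.18 mL + 2400 μL = 2.58 mL total → factor 2.58/0.18 = 14.333
Step 5: 320 μL brought to 1800 μL → factor 1800/320 = 5.625
Overall dilution factor = 3.0455 × 5.2308 × 11 × 14.333 × 5.625 = 14128
Stock = 0.0849 ng/mL × 14128 = 1199 ng/mL = 1.20 μg/mL

1.20 μg/mL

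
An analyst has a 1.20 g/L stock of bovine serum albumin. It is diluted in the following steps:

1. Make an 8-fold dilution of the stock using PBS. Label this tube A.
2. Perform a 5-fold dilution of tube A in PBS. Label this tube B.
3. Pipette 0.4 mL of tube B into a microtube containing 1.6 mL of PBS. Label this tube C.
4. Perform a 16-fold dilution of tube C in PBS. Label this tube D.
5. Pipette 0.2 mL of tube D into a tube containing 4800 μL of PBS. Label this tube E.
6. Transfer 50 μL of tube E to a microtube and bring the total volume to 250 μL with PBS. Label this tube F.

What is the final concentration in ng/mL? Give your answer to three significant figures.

3.00 ng/mL

Step 1: 8-fold → factor 8
Step 2: 5-fold → factor 5
Step 3: 0.4 mL + 1.6 mL = 2 mL total → factor 2/0.4 = 5
Step 4: 16-fold → factor 16
Step 5: 0.2 mL + 4800 μL = 5 mL total → factor 5/0.2 = 25
Step 6: 50 μL brought to 250 μL → factor 250/50 = 5
Overall dilution factor = 8 × 5 × 5 × 16 × 25 × 5 = 4 × 10^5
Final = 1.20 g/L / 4 × 10^5 = 3.000 × 10^-6 g/L = 3.00 ng/mL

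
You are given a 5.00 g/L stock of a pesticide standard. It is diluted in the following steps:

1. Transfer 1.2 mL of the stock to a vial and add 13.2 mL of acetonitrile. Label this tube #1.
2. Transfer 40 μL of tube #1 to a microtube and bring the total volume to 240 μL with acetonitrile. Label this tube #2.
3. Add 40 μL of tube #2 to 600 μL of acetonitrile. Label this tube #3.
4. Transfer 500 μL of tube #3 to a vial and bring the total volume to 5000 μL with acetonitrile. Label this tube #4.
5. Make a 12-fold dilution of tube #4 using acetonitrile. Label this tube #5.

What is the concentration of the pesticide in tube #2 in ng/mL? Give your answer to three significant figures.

6.94 × 10^4 ng/mL

Step 1: 1.2 mL + 13.2 mL = 14.4 mL total → factor 14.4/1.2 = 12
Step 2: 40 μL brought to 240 μL → factor 240/40 = 6
Dilution factor through tube #2 = 12 × 6 = 72
[tube #2] = 5.00 g/L / 72 = 0.06944 g/L = 6.94 × 10^4 ng/mL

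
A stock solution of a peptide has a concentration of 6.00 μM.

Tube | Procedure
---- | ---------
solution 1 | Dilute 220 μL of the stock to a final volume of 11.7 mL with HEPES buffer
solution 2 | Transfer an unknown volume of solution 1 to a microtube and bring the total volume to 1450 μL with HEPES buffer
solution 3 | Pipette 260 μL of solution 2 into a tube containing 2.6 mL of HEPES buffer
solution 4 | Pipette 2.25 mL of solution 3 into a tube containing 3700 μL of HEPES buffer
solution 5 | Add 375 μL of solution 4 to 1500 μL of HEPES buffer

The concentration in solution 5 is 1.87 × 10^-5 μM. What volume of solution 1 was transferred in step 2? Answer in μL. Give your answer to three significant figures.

35.0 μL

Step 1: 220 μL brought to 11.7 mL → factor 11700/220 = 53.182
Step 2: v brought to 1450 μL → factor = 1450 μL/v
Step 3: 260 μL + 2.6 mL = 2860 μL total → factor 2860/260 = 11
Step 4: 2.25 mL + 3700 μL = 5.95 mL total → factor 5.95/2.25 = 2.6444
Step 5: 375 μL + 1500 μL = 1875 μL total → factor 1875/375 = 5
Product of known-step factors = 7735
Overall factor = 6.00 μM / (1.87 × 10^-5 μM) = 3.2086 × 10^5
Step-2 factor = 3.2086 × 10^5 / 7735 = 41.481
v = 1450 μL / 41.481 = 35.0 μL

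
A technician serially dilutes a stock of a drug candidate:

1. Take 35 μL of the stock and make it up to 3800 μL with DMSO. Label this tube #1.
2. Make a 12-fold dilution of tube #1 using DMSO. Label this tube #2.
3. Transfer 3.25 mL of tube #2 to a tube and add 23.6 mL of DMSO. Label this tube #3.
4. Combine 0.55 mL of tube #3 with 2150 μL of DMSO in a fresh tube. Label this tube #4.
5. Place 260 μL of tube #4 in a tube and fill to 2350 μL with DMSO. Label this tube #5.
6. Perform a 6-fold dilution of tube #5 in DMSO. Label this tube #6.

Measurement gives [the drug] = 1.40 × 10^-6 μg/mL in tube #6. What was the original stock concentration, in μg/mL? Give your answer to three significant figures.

Step 1: 35 μL brought to 3800 μL → factor 3800/35 = 108.57
Step 2: 12-fold → factor 12
Step 3: 3.25 mL + 23.6 mL = 26.85 mL total → factor 26.85/3.25 = 8.2615
Step 4: 0.55 mL + 2150 μL = 2.7 mL total → factor 2.7/0.55 = 4.9091
Step 5: 260 μL brought to 2350 μL → factor 2350/260 = 9.0385
Step 6: 6-fold → factor 6
Overall dilution factor = 108.57 × 12 × 8.2615 × 4.9091 × 9.0385 × 6 = 2.8655 × 10^6
Stock = 1.40 × 10^-6 μg/mL × 2.8655 × 10^6 = 4.01 μg/mL

4.01 μg/mL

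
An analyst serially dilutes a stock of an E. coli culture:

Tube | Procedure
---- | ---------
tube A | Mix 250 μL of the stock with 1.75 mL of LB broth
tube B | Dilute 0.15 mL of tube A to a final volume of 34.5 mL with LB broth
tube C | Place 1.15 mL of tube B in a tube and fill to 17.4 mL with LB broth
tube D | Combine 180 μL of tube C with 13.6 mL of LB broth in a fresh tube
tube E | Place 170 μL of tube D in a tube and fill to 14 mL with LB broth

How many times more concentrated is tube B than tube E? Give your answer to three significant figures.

9.54 × 10^4

Step 1: 250 μL + 1.75 mL = 2000 μL total → factor 2000/250 = 8
Step 2: 0.15 mL brought to 34.5 mL → factor 34.5/0.15 = 230
Step 3: 1.15 mL brought to 17.4 mL → factor 17.4/1.15 = 15.13
Step 4: 180 μL + 13.6 mL = 13780 μL total → factor 13780/180 = 76.556
Step 5: 170 μL brought to 14 mL → factor 14000/170 = 82.353
Dilution factor to tube B = 1840; to tube E = 1.7552 × 10^8
[tube B]/[tube E] = (factor to tube E)/(factor to tube B) = 1.7552 × 10^8/1840 = 9.54 × 10^4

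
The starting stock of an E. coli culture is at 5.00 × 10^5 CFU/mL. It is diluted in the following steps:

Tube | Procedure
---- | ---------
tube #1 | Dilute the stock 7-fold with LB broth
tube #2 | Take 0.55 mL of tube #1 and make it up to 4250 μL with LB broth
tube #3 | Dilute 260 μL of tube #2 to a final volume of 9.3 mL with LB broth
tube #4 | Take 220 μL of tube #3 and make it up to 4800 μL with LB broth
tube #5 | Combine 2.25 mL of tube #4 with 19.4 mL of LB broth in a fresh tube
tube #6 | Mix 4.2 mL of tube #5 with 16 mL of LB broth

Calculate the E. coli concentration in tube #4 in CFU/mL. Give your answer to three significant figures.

Step 1: 7-fold → factor 7
Step 2: 0.55 mL brought to 4250 μL → factor 4.25/0.55 = 7.7273
Step 3: 260 μL brought to 9.3 mL → factor 9300/260 = 35.769
Step 4: 220 μL brought to 4800 μL → factor 4800/220 = 21.818
Dilution factor through tube #4 = 7 × 7.7273 × 35.769 × 21.818 = 42214
[tube #4] = 5.00 × 10^5 CFU/mL / 42214 = 11.8 CFU/mL

11.8 CFU/mL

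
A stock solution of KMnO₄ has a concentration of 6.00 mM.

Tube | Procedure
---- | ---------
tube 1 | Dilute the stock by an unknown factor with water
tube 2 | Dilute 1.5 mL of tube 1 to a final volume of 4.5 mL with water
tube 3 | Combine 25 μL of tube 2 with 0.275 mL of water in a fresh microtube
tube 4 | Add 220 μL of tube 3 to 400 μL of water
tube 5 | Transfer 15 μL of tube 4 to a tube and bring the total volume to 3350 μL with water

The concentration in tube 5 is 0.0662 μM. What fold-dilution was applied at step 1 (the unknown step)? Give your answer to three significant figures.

Step 1: unknown factor x
Step 2: 1.5 mL brought to 4.5 mL → factor 4.5/1.5 = 3
Step 3: 25 μL + 0.275 mL = 300 μL total → factor 300/25 = 12
Step 4: 220 μL + 400 μL = 620 μL total → factor 620/220 = 2.8182
Step 5: 15 μL brought to 3350 μL → factor 3350/15 = 223.33
Product of known-step factors = 22658
Overall factor = 6.00 mM / (0.0662 μM) = 90634
x = 90634 / 22658 = 4.00

4.00-fold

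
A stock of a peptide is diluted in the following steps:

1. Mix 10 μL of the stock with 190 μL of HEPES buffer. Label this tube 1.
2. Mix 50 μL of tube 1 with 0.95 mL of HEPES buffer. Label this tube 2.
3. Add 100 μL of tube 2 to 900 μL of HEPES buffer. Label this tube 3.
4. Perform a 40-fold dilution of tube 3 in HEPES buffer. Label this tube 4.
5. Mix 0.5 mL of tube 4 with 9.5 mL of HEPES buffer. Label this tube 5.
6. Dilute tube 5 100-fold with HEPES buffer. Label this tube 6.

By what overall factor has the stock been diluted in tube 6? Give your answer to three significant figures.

Step 1: 10 μL + 190 μL = 200 μL total → factor 200/10 = 20
Step 2: 50 μL + 0.95 mL = 1000 μL total → factor 1000/50 = 20
Step 3: 100 μL + 900 μL = 1000 μL total → factor 1000/100 = 10
Step 4: 40-fold → factor 40
Step 5: 0.5 mL + 9.5 mL = 10 mL total → factor 10/0.5 = 20
Step 6: 100-fold → factor 100
Overall dilution factor = 20 × 20 × 10 × 40 × 20 × 100 = 3.2 × 10^8

3.20 × 10^8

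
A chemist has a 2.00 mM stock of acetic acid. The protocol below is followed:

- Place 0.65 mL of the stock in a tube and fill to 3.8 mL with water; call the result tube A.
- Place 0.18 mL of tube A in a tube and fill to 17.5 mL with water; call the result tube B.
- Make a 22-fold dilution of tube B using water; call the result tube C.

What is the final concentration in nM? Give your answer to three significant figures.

160 nM

Step 1: 0.65 mL brought to 3.8 mL → factor 3.8/0.65 = 5.8462
Step 2: 0.18 mL brought to 17.5 mL → factor 17.5/0.18 = 97.222
Step 3: 22-fold → factor 22
Overall dilution factor = 5.8462 × 97.222 × 22 = 12504
Final = 2.00 mM / 12504 = 0.0001599 mM = 160 nM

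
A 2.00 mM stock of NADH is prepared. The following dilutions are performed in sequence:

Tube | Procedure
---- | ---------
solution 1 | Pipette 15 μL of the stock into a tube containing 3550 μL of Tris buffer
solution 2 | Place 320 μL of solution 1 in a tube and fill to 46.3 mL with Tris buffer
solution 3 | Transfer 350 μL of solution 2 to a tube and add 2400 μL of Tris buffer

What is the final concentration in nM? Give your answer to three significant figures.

7.40 nM

Step 1: 15 μL + 3550 μL = 3565 μL total → factor 3565/15 = 237.67
Step 2: 320 μL brought to 46.3 mL → factor 46300/320 = 144.69
Step 3: 350 μL + 2400 μL = 2750 μL total → factor 2750/350 = 7.8571
Overall dilution factor = 237.67 × 144.69 × 7.8571 = 2.7019 × 10^5
Final = 2.00 mM / 2.7019 × 10^5 = 7.402 × 10^-6 mM = 7.40 nM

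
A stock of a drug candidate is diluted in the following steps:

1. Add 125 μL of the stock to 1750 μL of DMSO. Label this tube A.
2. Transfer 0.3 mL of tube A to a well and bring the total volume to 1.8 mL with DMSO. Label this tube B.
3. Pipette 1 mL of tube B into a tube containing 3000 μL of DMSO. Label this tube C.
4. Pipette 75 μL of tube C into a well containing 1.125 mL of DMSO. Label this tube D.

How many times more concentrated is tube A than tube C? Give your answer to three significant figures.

Step 1: 125 μL + 1750 μL = 1875 μL total → factor 1875/125 = 15
Step 2: 0.3 mL brought to 1.8 mL → factor 1.8/0.3 = 6
Step 3: 1 mL + 3000 μL = 4 mL total → factor 4/1 = 4
Dilution factor to tube A = 15; to tube C = 360
[tube A]/[tube C] = (factor to tube C)/(factor to tube A) = 360/15 = 24.0

24.0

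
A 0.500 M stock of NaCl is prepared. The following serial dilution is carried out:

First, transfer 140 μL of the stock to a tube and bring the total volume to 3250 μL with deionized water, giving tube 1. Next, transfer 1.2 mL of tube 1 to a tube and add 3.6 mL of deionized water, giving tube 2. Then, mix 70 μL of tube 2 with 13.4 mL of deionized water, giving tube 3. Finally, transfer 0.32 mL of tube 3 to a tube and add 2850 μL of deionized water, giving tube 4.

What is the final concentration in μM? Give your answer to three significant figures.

2.82 μM

Step 1: 140 μL brought to 3250 μL → factor 3250/140 = 23.214
Step 2: 1.2 mL + 3.6 mL = 4.8 mL total → factor 4.8/1.2 = 4
Step 3: 70 μL + 13.4 mL = 13470 μL total → factor 13470/70 = 192.43
Step 4: 0.32 mL + 2850 μL = 3.17 mL total → factor 3.17/0.32 = 9.9062
Overall dilution factor = 23.214 × 4 × 192.43 × 9.9062 = 1.7701 × 10^5
Final = 0.500 M / 1.7701 × 10^5 = 2.825 × 10^-6 M = 2.82 μM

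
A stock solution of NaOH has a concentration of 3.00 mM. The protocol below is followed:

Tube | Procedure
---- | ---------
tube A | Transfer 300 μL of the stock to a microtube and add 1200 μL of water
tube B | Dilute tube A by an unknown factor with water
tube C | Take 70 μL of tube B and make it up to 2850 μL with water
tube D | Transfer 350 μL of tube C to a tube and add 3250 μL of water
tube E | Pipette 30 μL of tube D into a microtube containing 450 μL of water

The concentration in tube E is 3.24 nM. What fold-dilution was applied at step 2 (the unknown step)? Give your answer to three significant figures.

27.6-fold

Step 1: 300 μL + 1200 μL = 1500 μL total → factor 1500/300 = 5
Step 2: unknown factor x
Step 3: 70 μL brought to 2850 μL → factor 2850/70 = 40.714
Step 4: 350 μL + 3250 μL = 3600 μL total → factor 3600/350 = 10.286
Step 5: 30 μL + 450 μL = 480 μL total → factor 480/30 = 16
Product of known-step factors = 33502
Overall factor = 3.00 mM / (3.24 nM) = 9.2593 × 10^5
x = 9.2593 × 10^5 / 33502 = 27.6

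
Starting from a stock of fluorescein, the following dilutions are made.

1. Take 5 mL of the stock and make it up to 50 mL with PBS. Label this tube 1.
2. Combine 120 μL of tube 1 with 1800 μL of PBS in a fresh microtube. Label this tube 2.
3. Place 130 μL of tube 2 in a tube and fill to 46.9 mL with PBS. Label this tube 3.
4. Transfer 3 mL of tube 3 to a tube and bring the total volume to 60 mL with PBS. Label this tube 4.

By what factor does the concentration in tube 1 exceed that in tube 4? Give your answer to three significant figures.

Step 1: 5 mL brought to 50 mL → factor 50/5 = 10
Step 2: 120 μL + 1800 μL = 1920 μL total → factor 1920/120 = 16
Step 3: 130 μL brought to 46.9 mL → factor 46900/130 = 360.77
Step 4: 3 mL brought to 60 mL → factor 60/3 = 20
Dilution factor to tube 1 = 10; to tube 4 = 1.1545 × 10^6
[tube 1]/[tube 4] = (factor to tube 4)/(factor to tube 1) = 1.1545 × 10^6/10 = 1.15 × 10^5

1.15 × 10^5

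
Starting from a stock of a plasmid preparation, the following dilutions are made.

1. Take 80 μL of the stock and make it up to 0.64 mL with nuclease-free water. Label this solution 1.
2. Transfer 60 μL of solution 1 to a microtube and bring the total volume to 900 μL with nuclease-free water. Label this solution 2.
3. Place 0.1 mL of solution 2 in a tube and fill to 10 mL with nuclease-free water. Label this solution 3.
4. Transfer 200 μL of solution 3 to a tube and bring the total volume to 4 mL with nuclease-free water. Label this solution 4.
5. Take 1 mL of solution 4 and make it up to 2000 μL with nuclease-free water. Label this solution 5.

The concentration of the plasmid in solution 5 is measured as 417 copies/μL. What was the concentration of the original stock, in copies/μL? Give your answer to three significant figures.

Step 1: 80 μL brought to 0.64 mL → factor 640/80 = 8
Step 2: 60 μL brought to 900 μL → factor 900/60 = 15
Step 3: 0.1 mL brought to 10 mL → factor 10/0.1 = 100
Step 4: 200 μL brought to 4 mL → factor 4000/200 = 20
Step 5: 1 mL brought to 2000 μL → factor 2/1 = 2
Overall dilution factor = 8 × 15 × 100 × 20 × 2 = 4.8 × 10^5
Stock = 417 copies/μL × 4.8 × 10^5 = 2.00 × 10^8 copies/μL

2.00 × 10^8 copies/μL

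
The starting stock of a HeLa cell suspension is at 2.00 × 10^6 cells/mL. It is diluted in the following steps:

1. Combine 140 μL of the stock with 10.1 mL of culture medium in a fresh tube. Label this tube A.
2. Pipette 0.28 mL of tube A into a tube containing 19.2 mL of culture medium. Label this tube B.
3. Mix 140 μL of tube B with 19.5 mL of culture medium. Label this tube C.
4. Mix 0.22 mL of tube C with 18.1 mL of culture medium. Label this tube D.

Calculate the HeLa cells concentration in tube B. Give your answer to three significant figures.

393 cells/mL

Step 1: 140 μL + 10.1 mL = 10240 μL total → factor 10240/140 = 73.143
Step 2: 0.28 mL + 19.2 mL = 19.48 mL total → factor 19.48/0.28 = 69.571
Dilution factor through tube B = 73.143 × 69.571 = 5088.7
[tube B] = 2.00 × 10^6 cells/mL / 5088.7 = 393 cells/mL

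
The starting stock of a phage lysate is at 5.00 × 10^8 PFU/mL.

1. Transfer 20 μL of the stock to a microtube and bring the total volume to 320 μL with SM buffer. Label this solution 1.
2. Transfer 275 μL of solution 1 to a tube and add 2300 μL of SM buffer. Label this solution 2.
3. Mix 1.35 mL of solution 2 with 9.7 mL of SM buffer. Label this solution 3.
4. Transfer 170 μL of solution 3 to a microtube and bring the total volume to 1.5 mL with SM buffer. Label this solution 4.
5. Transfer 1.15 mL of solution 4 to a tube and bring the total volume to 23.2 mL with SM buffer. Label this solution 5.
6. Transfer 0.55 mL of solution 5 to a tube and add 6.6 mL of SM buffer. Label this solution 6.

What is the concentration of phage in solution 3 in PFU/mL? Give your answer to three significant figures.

4.08 × 10^5 PFU/mL

Step 1: 20 μL brought to 320 μL → factor 320/20 = 16
Step 2: 275 μL + 2300 μL = 2575 μL total → factor 2575/275 = 9.3636
Step 3: 1.35 mL + 9.7 mL = 11.05 mL total → factor 11.05/1.35 = 8.1852
Dilution factor through solution 3 = 16 × 9.3636 × 8.1852 = 1226.3
[solution 3] = 5.00 × 10^8 PFU/mL / 1226.3 = 4.08 × 10^5 PFU/mL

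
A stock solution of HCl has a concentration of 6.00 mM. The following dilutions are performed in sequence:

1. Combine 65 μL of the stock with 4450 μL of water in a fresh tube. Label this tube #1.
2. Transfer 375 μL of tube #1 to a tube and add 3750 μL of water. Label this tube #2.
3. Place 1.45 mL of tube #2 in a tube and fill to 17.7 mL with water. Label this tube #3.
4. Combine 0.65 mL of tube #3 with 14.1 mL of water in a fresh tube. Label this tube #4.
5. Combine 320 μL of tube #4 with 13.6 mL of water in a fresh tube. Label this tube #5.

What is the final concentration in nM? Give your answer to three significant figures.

0.652 nM

Step 1: 65 μL + 4450 μL = 4515 μL total → factor 4515/65 = 69.462
Step 2: 375 μL + 3750 μL = 4125 μL total → factor 4125/375 = 11
Step 3: 1.45 mL brought to 17.7 mL → factor 17.7/1.45 = 12.207
Step 4: 0.65 mL + 14.1 mL = 14.75 mL total → factor 14.75/0.65 = 22.692
Step 5: 320 μL + 13.6 mL = 13920 μL total → factor 13920/320 = 43.5
Overall dilution factor = 69.462 × 11 × 12.207 × 22.692 × 43.5 = 9.2068 × 10^6
Final = 6.00 mM / 9.2068 × 10^6 = 6.517 × 10^-7 mM = 0.652 nM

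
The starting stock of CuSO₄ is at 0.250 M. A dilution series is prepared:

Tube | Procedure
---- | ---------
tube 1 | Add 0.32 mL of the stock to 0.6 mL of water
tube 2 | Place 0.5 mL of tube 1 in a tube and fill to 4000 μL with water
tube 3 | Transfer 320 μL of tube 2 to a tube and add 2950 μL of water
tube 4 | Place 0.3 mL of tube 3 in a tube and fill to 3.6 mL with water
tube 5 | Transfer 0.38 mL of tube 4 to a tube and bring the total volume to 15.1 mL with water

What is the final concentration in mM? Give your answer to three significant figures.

Step 1: 0.32 mL + 0.6 mL = 0.92 mL total → factor 0.92/0.32 = 2.875
Step 2: 0.5 mL brought to 4000 μL → factor 4/0.5 = 8
Step 3: 320 μL + 2950 μL = 3270 μL total → factor 3270/320 = 10.219
Step 4: 0.3 mL brought to 3.6 mL → factor 3.6/0.3 = 12
Step 5: 0.38 mL brought to 15.1 mL → factor 15.1/0.38 = 39.737
Overall dilution factor = 2.875 × 8 × 10.219 × 12 × 39.737 = 1.1207 × 10^5
Final = 0.250 M / 1.1207 × 10^5 = 2.231 × 10^-6 M = 0.00223 mM

0.00223 mM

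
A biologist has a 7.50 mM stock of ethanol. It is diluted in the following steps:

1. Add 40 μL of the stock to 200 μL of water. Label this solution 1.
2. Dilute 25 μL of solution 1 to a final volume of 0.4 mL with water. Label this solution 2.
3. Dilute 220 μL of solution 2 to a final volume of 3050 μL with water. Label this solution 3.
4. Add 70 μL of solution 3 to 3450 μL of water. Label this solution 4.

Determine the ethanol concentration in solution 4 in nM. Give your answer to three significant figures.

112 nM

Step 1: 40 μL + 200 μL = 240 μL total → factor 240/40 = 6
Step 2: 25 μL brought to 0.4 mL → factor 400/25 = 16
Step 3: 220 μL brought to 3050 μL → factor 3050/220 = 13.864
Step 4: 70 μL + 3450 μL = 3520 μL total → factor 3520/70 = 50.286
Overall dilution factor = 6 × 16 × 13.864 × 50.286 = 66926
Final = 7.50 mM / 66926 = 0.0001121 mM = 112 nM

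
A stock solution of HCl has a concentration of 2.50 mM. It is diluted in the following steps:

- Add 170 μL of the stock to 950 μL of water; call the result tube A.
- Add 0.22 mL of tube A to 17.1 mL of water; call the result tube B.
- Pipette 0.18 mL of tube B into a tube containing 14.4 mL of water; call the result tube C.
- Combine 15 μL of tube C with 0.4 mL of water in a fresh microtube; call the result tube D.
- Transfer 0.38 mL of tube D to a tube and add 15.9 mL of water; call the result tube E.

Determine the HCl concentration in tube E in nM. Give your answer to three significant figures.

Step 1: 170 μL + 950 μL = 1120 μL total → factor 1120/170 = 6.5882
Step 2: 0.22 mL + 17.1 mL = 17.32 mL total → factor 17.32/0.22 = 78.727
Step 3: 0.18 mL + 14.4 mL = 14.58 mL total → factor 14.58/0.18 = 81
Step 4: 15 μL + 0.4 mL = 415 μL total → factor 415/15 = 27.667
Step 5: 0.38 mL + 15.9 mL = 16.28 mL total → factor 16.28/0.38 = 42.842
Overall dilution factor = 6.5882 × 78.727 × 81 × 27.667 × 42.842 = 4.9797 × 10^7
Final = 2.50 mM / 4.9797 × 10^7 = 5.020 × 10^-8 mM = 0.0502 nM

0.0502 nM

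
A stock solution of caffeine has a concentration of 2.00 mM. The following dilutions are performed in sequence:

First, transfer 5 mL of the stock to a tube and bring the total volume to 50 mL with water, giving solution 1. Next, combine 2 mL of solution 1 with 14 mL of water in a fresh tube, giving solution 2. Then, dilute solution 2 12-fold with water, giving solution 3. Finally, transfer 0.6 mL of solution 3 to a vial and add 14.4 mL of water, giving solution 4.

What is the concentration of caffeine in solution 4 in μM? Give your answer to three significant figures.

0.0833 μM

Step 1: 5 mL brought to 50 mL → factor 50/5 = 10
Step 2: 2 mL + 14 mL = 16 mL total → factor 16/2 = 8
Step 3: 12-fold → factor 12
Step 4: 0.6 mL + 14.4 mL = 15 mL total → factor 15/0.6 = 25
Overall dilution factor = 10 × 8 × 12 × 25 = 24000
Final = 2.00 mM / 24000 = 8.333 × 10^-5 mM = 0.0833 μM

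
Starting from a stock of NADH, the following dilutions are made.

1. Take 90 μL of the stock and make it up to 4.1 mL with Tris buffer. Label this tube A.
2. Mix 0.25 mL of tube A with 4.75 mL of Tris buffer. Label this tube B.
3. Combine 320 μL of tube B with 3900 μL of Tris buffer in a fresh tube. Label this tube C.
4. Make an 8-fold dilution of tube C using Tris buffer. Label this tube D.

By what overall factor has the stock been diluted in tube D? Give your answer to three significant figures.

Step 1: 90 μL brought to 4.1 mL → factor 4100/90 = 45.556
Step 2: 0.25 mL + 4.75 mL = 5 mL total → factor 5/0.25 = 20
Step 3: 320 μL + 3900 μL = 4220 μL total → factor 4220/320 = 13.188
Step 4: 8-fold → factor 8
Overall dilution factor = 45.556 × 20 × 13.188 × 8 = 96122

9.61 × 10^4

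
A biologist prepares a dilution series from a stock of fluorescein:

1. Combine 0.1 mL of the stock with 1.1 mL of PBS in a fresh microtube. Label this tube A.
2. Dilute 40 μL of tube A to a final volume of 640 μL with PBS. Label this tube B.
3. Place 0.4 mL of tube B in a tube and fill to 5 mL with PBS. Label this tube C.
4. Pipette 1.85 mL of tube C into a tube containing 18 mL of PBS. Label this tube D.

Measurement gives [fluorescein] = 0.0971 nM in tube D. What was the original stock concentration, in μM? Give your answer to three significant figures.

Step 1: 0.1 mL + 1.1 mL = 1.2 mL total → factor 1.2/0.1 = 12
Step 2: 40 μL brought to 640 μL → factor 640/40 = 16
Step 3: 0.4 mL brought to 5 mL → factor 5/0.4 = 12.5
Step 4: 1.85 mL + 18 mL = 19.85 mL total → factor 19.85/1.85 = 10.73
Overall dilution factor = 12 × 16 × 12.5 × 10.73 = 25751
Stock = 0.0971 nM × 25751 = 2500 nM = 2.50 μM

2.50 μM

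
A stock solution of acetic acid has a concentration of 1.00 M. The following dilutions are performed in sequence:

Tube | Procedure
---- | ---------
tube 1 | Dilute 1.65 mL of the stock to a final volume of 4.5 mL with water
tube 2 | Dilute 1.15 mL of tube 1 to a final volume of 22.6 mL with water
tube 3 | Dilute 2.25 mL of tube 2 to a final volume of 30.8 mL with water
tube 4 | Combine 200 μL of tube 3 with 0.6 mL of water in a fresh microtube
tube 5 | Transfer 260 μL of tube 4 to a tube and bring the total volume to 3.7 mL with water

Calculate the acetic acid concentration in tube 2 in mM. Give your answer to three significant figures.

18.7 mM

Step 1: 1.65 mL brought to 4.5 mL → factor 4.5/1.65 = 2.7273
Step 2: 1.15 mL brought to 22.6 mL → factor 22.6/1.15 = 19.652
Dilution factor through tube 2 = 2.7273 × 19.652 = 53.597
[tube 2] = 1.00 M / 53.597 = 0.01866 M = 18.7 mM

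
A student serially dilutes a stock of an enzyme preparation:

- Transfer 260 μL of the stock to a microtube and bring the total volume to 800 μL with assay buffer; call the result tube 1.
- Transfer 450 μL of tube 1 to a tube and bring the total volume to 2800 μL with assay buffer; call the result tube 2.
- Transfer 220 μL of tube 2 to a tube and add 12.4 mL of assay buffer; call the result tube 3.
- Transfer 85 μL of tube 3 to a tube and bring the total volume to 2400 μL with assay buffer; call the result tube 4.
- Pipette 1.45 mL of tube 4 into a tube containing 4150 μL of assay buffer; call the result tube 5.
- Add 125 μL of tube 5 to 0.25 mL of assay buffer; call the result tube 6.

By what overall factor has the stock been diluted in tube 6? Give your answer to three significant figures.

3.59 × 10^5

Step 1: 260 μL brought to 800 μL → factor 800/260 = 3.0769
Step 2: 450 μL brought to 2800 μL → factor 2800/450 = 6.2222
Step 3: 220 μL + 12.4 mL = 12620 μL total → factor 12620/220 = 57.364
Step 4: 85 μL brought to 2400 μL → factor 2400/85 = 28.235
Step 5: 1.45 mL + 4150 μL = 5.6 mL total → factor 5.6/1.45 = 3.8621
Step 6: 125 μL + 0.25 mL = 375 μL total → factor 375/125 = 3
Overall dilution factor = 3.0769 × 6.2222 × 57.364 × 28.235 × 3.8621 × 3 = 3.5928 × 10^5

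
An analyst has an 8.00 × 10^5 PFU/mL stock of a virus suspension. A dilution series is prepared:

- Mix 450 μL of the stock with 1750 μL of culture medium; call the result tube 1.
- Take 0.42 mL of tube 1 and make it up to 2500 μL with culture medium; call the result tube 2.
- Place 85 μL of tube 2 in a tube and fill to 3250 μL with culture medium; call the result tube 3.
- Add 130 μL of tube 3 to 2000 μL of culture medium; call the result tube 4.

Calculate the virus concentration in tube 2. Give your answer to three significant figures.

Step 1: 450 μL + 1750 μL = 2200 μL total → factor 2200/450 = 4.8889
Step 2: 0.42 mL brought to 2500 μL → factor 2.5/0.42 = 5.9524
Dilution factor through tube 2 = 4.8889 × 5.9524 = 29.101
[tube 2] = 8.00 × 10^5 PFU/mL / 29.101 = 2.75 × 10^4 PFU/mL

2.75 × 10^4 PFU/mL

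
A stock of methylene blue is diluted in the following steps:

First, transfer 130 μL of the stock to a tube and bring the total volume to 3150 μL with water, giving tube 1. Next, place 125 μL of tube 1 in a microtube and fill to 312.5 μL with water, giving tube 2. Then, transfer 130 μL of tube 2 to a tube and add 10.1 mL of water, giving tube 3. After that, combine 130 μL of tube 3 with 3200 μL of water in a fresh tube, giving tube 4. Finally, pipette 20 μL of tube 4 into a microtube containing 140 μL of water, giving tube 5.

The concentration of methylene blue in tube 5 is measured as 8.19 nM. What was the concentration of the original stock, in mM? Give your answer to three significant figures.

8.00 mM

Step 1: 130 μL brought to 3150 μL → factor 3150/130 = 24.231
Step 2: 125 μL brought to 312.5 μL → factor 312.5/125 = 2.5
Step 3: 130 μL + 10.1 mL = 10230 μL total → factor 10230/130 = 78.692
Step 4: 130 μL + 3200 μL = 3330 μL total → factor 3330/130 = 25.615
Step 5: 20 μL + 140 μL = 160 μL total → factor 160/20 = 8
Overall dilution factor = 24.231 × 2.5 × 78.692 × 25.615 × 8 = 9.7686 × 10^5
Stock = 8.19 nM × 9.7686 × 10^5 = 8.000 × 10^6 nM = 8.00 mM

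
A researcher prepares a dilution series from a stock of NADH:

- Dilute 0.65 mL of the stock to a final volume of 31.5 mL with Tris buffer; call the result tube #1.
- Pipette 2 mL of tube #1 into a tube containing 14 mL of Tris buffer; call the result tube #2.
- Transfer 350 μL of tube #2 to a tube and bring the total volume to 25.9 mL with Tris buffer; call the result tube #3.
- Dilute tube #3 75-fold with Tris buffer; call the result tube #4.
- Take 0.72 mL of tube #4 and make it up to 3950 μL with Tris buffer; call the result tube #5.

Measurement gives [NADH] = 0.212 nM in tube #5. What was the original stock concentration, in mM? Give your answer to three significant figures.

Step 1: 0.65 mL brought to 31.5 mL → factor 31.5/0.65 = 48.462
Step 2: 2 mL + 14 mL = 16 mL total → factor 16/2 = 8
Step 3: 350 μL brought to 25.9 mL → factor 25900/350 = 74
Step 4: 75-fold → factor 75
Step 5: 0.72 mL brought to 3950 μL → factor 3.95/0.72 = 5.4861
Overall dilution factor = 48.462 × 8 × 74 × 75 × 5.4861 = 1.1804 × 10^7
Stock = 0.212 nM × 1.1804 × 10^7 = 2.503 × 10^6 nM = 2.50 mM

2.50 mM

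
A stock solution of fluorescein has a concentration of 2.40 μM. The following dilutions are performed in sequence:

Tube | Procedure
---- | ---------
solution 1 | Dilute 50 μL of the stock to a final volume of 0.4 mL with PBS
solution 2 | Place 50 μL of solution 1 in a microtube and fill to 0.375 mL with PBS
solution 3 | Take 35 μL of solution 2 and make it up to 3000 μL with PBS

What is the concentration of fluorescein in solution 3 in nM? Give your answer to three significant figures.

Step 1: 50 μL brought to 0.4 mL → factor 400/50 = 8
Step 2: 50 μL brought to 0.375 mL → factor 375/50 = 7.5
Step 3: 35 μL brought to 3000 μL → factor 3000/35 = 85.714
Overall dilution factor = 8 × 7.5 × 85.714 = 5142.9
Final = 2.40 μM / 5142.9 = 0.0004667 μM = 0.467 nM

0.467 nM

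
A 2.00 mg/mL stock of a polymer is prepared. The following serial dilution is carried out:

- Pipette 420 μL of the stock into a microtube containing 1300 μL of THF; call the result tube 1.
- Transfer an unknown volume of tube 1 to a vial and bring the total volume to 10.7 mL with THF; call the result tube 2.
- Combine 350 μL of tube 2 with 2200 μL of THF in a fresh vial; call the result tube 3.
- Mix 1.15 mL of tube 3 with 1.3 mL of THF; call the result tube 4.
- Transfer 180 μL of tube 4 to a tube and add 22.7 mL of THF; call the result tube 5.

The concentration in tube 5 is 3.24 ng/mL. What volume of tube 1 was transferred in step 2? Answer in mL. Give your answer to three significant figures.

0.140 mL

Step 1: 420 μL + 1300 μL = 1720 μL total → factor 1720/420 = 4.0952
Step 2: v brought to 10.7 mL → factor = 10.7 mL/v
Step 3: 350 μL + 2200 μL = 2550 μL total → factor 2550/350 = 7.2857
Step 4: 1.15 mL + 1.3 mL = 2.45 mL total → factor 2.45/1.15 = 2.1304
Step 5: 180 μL + 22.7 mL = 22880 μL total → factor 22880/180 = 127.11
Product of known-step factors = 8079.8
Overall factor = 2.00 mg/mL / (3.24 ng/mL) = 6.1728 × 10^5
Step-2 factor = 6.1728 × 10^5 / 8079.8 = 76.398
v = 10.7 mL / 76.398 = 0.140 mL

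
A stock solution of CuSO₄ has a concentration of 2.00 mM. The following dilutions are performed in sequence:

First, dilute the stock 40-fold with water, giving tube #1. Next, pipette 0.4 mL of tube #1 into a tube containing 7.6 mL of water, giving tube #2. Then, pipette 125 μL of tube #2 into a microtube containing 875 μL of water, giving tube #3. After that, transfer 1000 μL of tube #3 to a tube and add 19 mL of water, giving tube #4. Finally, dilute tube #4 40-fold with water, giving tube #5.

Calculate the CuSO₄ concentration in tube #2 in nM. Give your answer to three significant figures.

2.50 × 10^3 nM

Step 1: 40-fold → factor 40
Step 2: 0.4 mL + 7.6 mL = 8 mL total → factor 8/0.4 = 20
Dilution factor through tube #2 = 40 × 20 = 800
[tube #2] = 2.00 mM / 800 = 0.002500 mM = 2.50 × 10^3 nM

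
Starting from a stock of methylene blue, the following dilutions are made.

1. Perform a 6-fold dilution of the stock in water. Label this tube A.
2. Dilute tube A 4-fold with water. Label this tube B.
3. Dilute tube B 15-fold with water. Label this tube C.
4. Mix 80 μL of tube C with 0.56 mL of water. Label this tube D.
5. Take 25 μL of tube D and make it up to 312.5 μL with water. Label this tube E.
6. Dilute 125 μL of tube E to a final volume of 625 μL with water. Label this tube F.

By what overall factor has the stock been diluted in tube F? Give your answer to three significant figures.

1.80 × 10^5

Step 1: 6-fold → factor 6
Step 2: 4-fold → factor 4
Step 3: 15-fold → factor 15
Step 4: 80 μL + 0.56 mL = 640 μL total → factor 640/80 = 8
Step 5: 25 μL brought to 312.5 μL → factor 312.5/25 = 12.5
Step 6: 125 μL brought to 625 μL → factor 625/125 = 5
Overall dilution factor = 6 × 4 × 15 × 8 × 12.5 × 5 = 1.8 × 10^5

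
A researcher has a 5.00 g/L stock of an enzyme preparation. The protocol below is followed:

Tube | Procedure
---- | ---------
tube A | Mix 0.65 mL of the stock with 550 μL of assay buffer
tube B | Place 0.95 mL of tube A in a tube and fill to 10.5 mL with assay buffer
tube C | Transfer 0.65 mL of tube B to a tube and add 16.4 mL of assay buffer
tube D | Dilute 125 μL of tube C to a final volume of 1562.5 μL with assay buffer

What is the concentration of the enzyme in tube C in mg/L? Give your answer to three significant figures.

Step 1: 0.65 mL + 550 μL = 1.2 mL total → factor 1.2/0.65 = 1.8462
Step 2: 0.95 mL brought to 10.5 mL → factor 10.5/0.95 = 11.053
Step 3: 0.65 mL + 16.4 mL = 17.05 mL total → factor 17.05/0.65 = 26.231
Dilution factor through tube C = 1.8462 × 11.053 × 26.231 = 535.24
[tube C] = 5.00 g/L / 535.24 = 0.009342 g/L = 9.34 mg/L

9.34 mg/L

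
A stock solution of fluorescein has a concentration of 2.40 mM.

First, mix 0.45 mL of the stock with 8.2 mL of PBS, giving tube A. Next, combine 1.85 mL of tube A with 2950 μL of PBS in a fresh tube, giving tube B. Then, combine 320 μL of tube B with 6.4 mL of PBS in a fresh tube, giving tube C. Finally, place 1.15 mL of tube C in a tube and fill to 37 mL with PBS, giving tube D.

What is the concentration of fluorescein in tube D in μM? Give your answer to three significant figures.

Step 1: 0.45 mL + 8.2 mL = 8.65 mL total → factor 8.65/0.45 = 19.222
Step 2: 1.85 mL + 2950 μL = 4.8 mL total → factor 4.8/1.85 = 2.5946
Step 3: 320 μL + 6.4 mL = 6720 μL total → factor 6720/320 = 21
Step 4: 1.15 mL brought to 37 mL → factor 37/1.15 = 32.174
Overall dilution factor = 19.222 × 2.5946 × 21 × 32.174 = 33697
Final = 2.40 mM / 33697 = 7.122 × 10^-5 mM = 0.0712 μM

0.0712 μM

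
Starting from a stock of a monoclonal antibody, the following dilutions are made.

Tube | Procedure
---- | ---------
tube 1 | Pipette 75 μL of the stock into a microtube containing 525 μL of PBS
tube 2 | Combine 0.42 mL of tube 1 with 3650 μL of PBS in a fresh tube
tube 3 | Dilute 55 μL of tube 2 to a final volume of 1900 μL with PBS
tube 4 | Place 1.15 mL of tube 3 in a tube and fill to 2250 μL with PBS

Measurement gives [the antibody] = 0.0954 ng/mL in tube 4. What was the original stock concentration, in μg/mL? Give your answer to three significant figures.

Step 1: 75 μL + 525 μL = 600 μL total → factor 600/75 = 8
Step 2: 0.42 mL + 3650 μL = 4.07 mL total → factor 4.07/0.42 = 9.6905
Step 3: 55 μL brought to 1900 μL → factor 1900/55 = 34.545
Step 4: 1.15 mL brought to 2250 μL → factor 2.25/1.15 = 1.9565
Overall dilution factor = 8 × 9.6905 × 34.545 × 1.9565 = 5239.8
Stock = 0.0954 ng/mL × 5239.8 = 499.9 ng/mL = 0.500 μg/mL

0.500 μg/mL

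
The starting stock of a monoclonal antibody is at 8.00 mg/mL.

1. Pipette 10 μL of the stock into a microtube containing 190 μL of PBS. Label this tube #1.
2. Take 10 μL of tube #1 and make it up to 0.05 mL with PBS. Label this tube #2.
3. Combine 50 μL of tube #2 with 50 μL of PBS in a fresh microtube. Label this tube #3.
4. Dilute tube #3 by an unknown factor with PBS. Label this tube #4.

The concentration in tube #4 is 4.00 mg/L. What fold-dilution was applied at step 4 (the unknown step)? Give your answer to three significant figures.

Step 1: 10 μL + 190 μL = 200 μL total → factor 200/10 = 20
Step 2: 10 μL brought to 0.05 mL → factor 50/10 = 5
Step 3: 50 μL + 50 μL = 100 μL total → factor 100/50 = 2
Step 4: unknown factor x
Product of known-step factors = 200
Overall factor = 8.00 mg/mL / (4.00 mg/L) = 2000
x = 2000 / 200 = 10.0

10.0-fold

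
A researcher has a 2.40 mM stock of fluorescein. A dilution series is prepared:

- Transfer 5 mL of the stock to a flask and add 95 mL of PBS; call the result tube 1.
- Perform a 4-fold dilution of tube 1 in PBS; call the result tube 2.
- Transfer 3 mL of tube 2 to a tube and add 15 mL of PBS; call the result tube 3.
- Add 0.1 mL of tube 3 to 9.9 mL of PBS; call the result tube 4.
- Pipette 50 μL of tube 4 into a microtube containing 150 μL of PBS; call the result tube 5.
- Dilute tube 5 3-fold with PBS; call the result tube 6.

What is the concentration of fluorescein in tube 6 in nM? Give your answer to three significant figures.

Step 1: 5 mL + 95 mL = 100 mL total → factor 100/5 = 20
Step 2: 4-fold → factor 4
Step 3: 3 mL + 15 mL = 18 mL total → factor 18/3 = 6
Step 4: 0.1 mL + 9.9 mL = 10 mL total → factor 10/0.1 = 100
Step 5: 50 μL + 150 μL = 200 μL total → factor 200/50 = 4
Step 6: 3-fold → factor 3
Overall dilution factor = 20 × 4 × 6 × 100 × 4 × 3 = 5.76 × 10^5
Final = 2.40 mM / 5.76 × 10^5 = 4.167 × 10^-6 mM = 4.17 nM

4.17 nM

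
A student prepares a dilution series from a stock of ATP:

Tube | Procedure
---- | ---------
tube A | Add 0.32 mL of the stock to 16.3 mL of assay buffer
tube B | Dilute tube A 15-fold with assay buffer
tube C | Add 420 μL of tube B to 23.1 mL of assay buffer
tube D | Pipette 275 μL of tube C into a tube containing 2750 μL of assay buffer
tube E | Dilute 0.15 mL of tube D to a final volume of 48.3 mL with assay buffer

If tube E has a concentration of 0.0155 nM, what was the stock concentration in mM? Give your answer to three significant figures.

Step 1: 0.32 mL + 16.3 mL = 16.62 mL total → factor 16.62/0.32 = 51.938
Step 2: 15-fold → factor 15
Step 3: 420 μL + 23.1 mL = 23520 μL total → factor 23520/420 = 56
Step 4: 275 μL + 2750 μL = 3025 μL total → factor 3025/275 = 11
Step 5: 0.15 mL brought to 48.3 mL → factor 48.3/0.15 = 322
Overall dilution factor = 51.938 × 15 × 56 × 11 × 322 = 1.5453 × 10^8
Stock = 0.0155 nM × 1.5453 × 10^8 = 2.395 × 10^6 nM = 2.40 mM

2.40 mM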